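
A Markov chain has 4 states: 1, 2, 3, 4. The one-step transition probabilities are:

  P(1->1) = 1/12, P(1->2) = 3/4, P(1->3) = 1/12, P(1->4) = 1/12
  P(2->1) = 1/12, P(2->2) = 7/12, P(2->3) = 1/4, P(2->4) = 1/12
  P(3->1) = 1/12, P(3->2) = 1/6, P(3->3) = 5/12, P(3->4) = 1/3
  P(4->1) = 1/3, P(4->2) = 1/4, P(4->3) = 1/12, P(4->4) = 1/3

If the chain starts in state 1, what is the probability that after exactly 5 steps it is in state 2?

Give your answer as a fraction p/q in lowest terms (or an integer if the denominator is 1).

Answer: 3419/7776

Derivation:
Computing P^5 by repeated multiplication:
P^1 =
  1: [1/12, 3/4, 1/12, 1/12]
  2: [1/12, 7/12, 1/4, 1/12]
  3: [1/12, 1/6, 5/12, 1/3]
  4: [1/3, 1/4, 1/12, 1/3]
P^2 =
  1: [5/48, 77/144, 17/72, 1/8]
  2: [5/48, 67/144, 19/72, 1/6]
  3: [1/6, 5/16, 1/4, 13/48]
  4: [1/6, 71/144, 11/72, 3/16]
P^3 =
  1: [11/96, 199/432, 217/864, 25/144]
  2: [1/8, 47/108, 215/864, 55/288]
  3: [29/192, 5/12, 7/32, 41/192]
  4: [25/192, 419/864, 187/864, 97/576]
P^4 =
  1: [73/576, 4561/10368, 79/324, 655/3456]
  2: [151/1152, 4529/10368, 619/2592, 167/864]
  3: [35/256, 257/576, 65/288, 49/256]
  4: [289/2304, 1189/2592, 1225/5184, 1241/6912]
P^5 =
  1: [1807/13824, 3419/7776, 14801/62208, 7949/41472]
  2: [455/3456, 27449/62208, 14665/62208, 31/162]
  3: [403/3072, 6197/13824, 805/3456, 1729/9216]
  4: [3545/27648, 55481/124416, 1855/7776, 15535/82944]

(P^5)[1 -> 2] = 3419/7776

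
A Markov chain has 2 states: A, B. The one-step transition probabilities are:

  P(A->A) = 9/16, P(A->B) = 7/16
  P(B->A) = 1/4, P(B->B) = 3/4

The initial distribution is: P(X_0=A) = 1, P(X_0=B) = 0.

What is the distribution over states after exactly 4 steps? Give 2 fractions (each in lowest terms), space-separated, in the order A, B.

Propagating the distribution step by step (d_{t+1} = d_t * P):
d_0 = (A=1, B=0)
  d_1[A] = 1*9/16 + 0*1/4 = 9/16
  d_1[B] = 1*7/16 + 0*3/4 = 7/16
d_1 = (A=9/16, B=7/16)
  d_2[A] = 9/16*9/16 + 7/16*1/4 = 109/256
  d_2[B] = 9/16*7/16 + 7/16*3/4 = 147/256
d_2 = (A=109/256, B=147/256)
  d_3[A] = 109/256*9/16 + 147/256*1/4 = 1569/4096
  d_3[B] = 109/256*7/16 + 147/256*3/4 = 2527/4096
d_3 = (A=1569/4096, B=2527/4096)
  d_4[A] = 1569/4096*9/16 + 2527/4096*1/4 = 24229/65536
  d_4[B] = 1569/4096*7/16 + 2527/4096*3/4 = 41307/65536
d_4 = (A=24229/65536, B=41307/65536)

Answer: 24229/65536 41307/65536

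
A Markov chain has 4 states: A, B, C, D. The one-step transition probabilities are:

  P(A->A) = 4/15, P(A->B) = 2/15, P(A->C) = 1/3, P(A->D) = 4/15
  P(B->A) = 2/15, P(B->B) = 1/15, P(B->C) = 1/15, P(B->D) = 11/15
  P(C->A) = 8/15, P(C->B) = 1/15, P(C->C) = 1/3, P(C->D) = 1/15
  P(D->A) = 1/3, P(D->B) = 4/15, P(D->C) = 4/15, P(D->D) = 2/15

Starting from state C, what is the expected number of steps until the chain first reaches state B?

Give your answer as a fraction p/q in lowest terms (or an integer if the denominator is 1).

Let h_i = expected steps to first reach B from state i.
Boundary: h_B = 0.
First-step equations for the other states:
  h_A = 1 + 4/15*h_A + 2/15*h_B + 1/3*h_C + 4/15*h_D
  h_C = 1 + 8/15*h_A + 1/15*h_B + 1/3*h_C + 1/15*h_D
  h_D = 1 + 1/3*h_A + 4/15*h_B + 4/15*h_C + 2/15*h_D

Substituting h_B = 0 and rearranging gives the linear system (I - Q) h = 1:
  [11/15, -1/3, -4/15] . (h_A, h_C, h_D) = 1
  [-8/15, 2/3, -1/15] . (h_A, h_C, h_D) = 1
  [-1/3, -4/15, 13/15] . (h_A, h_C, h_D) = 1

Solving yields:
  h_A = 140/19
  h_C = 1375/171
  h_D = 1105/171

Starting state is C, so the expected hitting time is h_C = 1375/171.

Answer: 1375/171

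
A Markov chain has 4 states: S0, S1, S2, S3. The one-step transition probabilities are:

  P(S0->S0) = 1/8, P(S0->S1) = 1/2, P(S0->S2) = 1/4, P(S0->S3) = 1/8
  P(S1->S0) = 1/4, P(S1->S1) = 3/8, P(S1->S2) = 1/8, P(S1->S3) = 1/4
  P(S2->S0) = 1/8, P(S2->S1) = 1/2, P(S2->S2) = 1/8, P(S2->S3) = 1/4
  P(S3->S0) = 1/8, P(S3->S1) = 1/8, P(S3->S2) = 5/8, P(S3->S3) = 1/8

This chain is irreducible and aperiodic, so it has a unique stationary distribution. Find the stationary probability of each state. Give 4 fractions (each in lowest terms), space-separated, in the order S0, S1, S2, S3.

The stationary distribution satisfies pi = pi * P, i.e.:
  pi_S0 = 1/8*pi_S0 + 1/4*pi_S1 + 1/8*pi_S2 + 1/8*pi_S3
  pi_S1 = 1/2*pi_S0 + 3/8*pi_S1 + 1/2*pi_S2 + 1/8*pi_S3
  pi_S2 = 1/4*pi_S0 + 1/8*pi_S1 + 1/8*pi_S2 + 5/8*pi_S3
  pi_S3 = 1/8*pi_S0 + 1/4*pi_S1 + 1/4*pi_S2 + 1/8*pi_S3
with normalization: pi_S0 + pi_S1 + pi_S2 + pi_S3 = 1.

Using the first 3 balance equations plus normalization, the linear system A*pi = b is:
  [-7/8, 1/4, 1/8, 1/8] . pi = 0
  [1/2, -5/8, 1/2, 1/8] . pi = 0
  [1/4, 1/8, -7/8, 5/8] . pi = 0
  [1, 1, 1, 1] . pi = 1

Solving yields:
  pi_S0 = 37/215
  pi_S1 = 81/215
  pi_S2 = 32/129
  pi_S3 = 131/645

Verification (pi * P):
  37/215*1/8 + 81/215*1/4 + 32/129*1/8 + 131/645*1/8 = 37/215 = pi_S0  (ok)
  37/215*1/2 + 81/215*3/8 + 32/129*1/2 + 131/645*1/8 = 81/215 = pi_S1  (ok)
  37/215*1/4 + 81/215*1/8 + 32/129*1/8 + 131/645*5/8 = 32/129 = pi_S2  (ok)
  37/215*1/8 + 81/215*1/4 + 32/129*1/4 + 131/645*1/8 = 131/645 = pi_S3  (ok)

Answer: 37/215 81/215 32/129 131/645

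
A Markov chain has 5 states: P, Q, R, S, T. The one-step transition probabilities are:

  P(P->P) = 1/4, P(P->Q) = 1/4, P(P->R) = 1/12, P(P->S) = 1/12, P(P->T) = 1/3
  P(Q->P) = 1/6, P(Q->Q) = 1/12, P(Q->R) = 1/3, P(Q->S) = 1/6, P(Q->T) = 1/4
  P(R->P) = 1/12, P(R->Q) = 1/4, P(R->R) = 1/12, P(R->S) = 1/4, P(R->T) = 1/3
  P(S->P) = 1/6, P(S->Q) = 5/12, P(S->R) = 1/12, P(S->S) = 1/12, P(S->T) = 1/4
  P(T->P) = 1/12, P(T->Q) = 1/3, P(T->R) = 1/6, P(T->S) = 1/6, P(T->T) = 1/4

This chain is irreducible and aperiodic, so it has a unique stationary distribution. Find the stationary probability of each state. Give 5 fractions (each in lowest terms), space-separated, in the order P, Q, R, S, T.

The stationary distribution satisfies pi = pi * P, i.e.:
  pi_P = 1/4*pi_P + 1/6*pi_Q + 1/12*pi_R + 1/6*pi_S + 1/12*pi_T
  pi_Q = 1/4*pi_P + 1/12*pi_Q + 1/4*pi_R + 5/12*pi_S + 1/3*pi_T
  pi_R = 1/12*pi_P + 1/3*pi_Q + 1/12*pi_R + 1/12*pi_S + 1/6*pi_T
  pi_S = 1/12*pi_P + 1/6*pi_Q + 1/4*pi_R + 1/12*pi_S + 1/6*pi_T
  pi_T = 1/3*pi_P + 1/4*pi_Q + 1/3*pi_R + 1/4*pi_S + 1/4*pi_T
with normalization: pi_P + pi_Q + pi_R + pi_S + pi_T = 1.

Using the first 4 balance equations plus normalization, the linear system A*pi = b is:
  [-3/4, 1/6, 1/12, 1/6, 1/12] . pi = 0
  [1/4, -11/12, 1/4, 5/12, 1/3] . pi = 0
  [1/12, 1/3, -11/12, 1/12, 1/6] . pi = 0
  [1/12, 1/6, 1/4, -11/12, 1/6] . pi = 0
  [1, 1, 1, 1, 1] . pi = 1

Solving yields:
  pi_P = 1845/13063
  pi_Q = 3348/13063
  pi_R = 2226/13063
  pi_S = 2039/13063
  pi_T = 3605/13063

Verification (pi * P):
  1845/13063*1/4 + 3348/13063*1/6 + 2226/13063*1/12 + 2039/13063*1/6 + 3605/13063*1/12 = 1845/13063 = pi_P  (ok)
  1845/13063*1/4 + 3348/13063*1/12 + 2226/13063*1/4 + 2039/13063*5/12 + 3605/13063*1/3 = 3348/13063 = pi_Q  (ok)
  1845/13063*1/12 + 3348/13063*1/3 + 2226/13063*1/12 + 2039/13063*1/12 + 3605/13063*1/6 = 2226/13063 = pi_R  (ok)
  1845/13063*1/12 + 3348/13063*1/6 + 2226/13063*1/4 + 2039/13063*1/12 + 3605/13063*1/6 = 2039/13063 = pi_S  (ok)
  1845/13063*1/3 + 3348/13063*1/4 + 2226/13063*1/3 + 2039/13063*1/4 + 3605/13063*1/4 = 3605/13063 = pi_T  (ok)

Answer: 1845/13063 3348/13063 2226/13063 2039/13063 3605/13063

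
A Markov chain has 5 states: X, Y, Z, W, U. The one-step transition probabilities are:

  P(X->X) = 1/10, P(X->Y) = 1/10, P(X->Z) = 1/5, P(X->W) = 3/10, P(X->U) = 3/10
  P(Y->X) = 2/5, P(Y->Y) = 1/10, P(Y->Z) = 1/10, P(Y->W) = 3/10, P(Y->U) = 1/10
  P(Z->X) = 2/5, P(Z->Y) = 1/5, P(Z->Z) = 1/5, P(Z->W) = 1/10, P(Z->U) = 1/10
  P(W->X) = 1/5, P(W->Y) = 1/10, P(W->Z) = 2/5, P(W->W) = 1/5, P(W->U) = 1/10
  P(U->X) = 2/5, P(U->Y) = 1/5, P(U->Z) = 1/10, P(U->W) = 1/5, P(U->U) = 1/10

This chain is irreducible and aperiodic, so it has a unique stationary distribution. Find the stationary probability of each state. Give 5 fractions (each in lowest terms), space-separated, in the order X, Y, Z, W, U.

Answer: 169/617 169/1234 265/1234 271/1234 191/1234

Derivation:
The stationary distribution satisfies pi = pi * P, i.e.:
  pi_X = 1/10*pi_X + 2/5*pi_Y + 2/5*pi_Z + 1/5*pi_W + 2/5*pi_U
  pi_Y = 1/10*pi_X + 1/10*pi_Y + 1/5*pi_Z + 1/10*pi_W + 1/5*pi_U
  pi_Z = 1/5*pi_X + 1/10*pi_Y + 1/5*pi_Z + 2/5*pi_W + 1/10*pi_U
  pi_W = 3/10*pi_X + 3/10*pi_Y + 1/10*pi_Z + 1/5*pi_W + 1/5*pi_U
  pi_U = 3/10*pi_X + 1/10*pi_Y + 1/10*pi_Z + 1/10*pi_W + 1/10*pi_U
with normalization: pi_X + pi_Y + pi_Z + pi_W + pi_U = 1.

Using the first 4 balance equations plus normalization, the linear system A*pi = b is:
  [-9/10, 2/5, 2/5, 1/5, 2/5] . pi = 0
  [1/10, -9/10, 1/5, 1/10, 1/5] . pi = 0
  [1/5, 1/10, -4/5, 2/5, 1/10] . pi = 0
  [3/10, 3/10, 1/10, -4/5, 1/5] . pi = 0
  [1, 1, 1, 1, 1] . pi = 1

Solving yields:
  pi_X = 169/617
  pi_Y = 169/1234
  pi_Z = 265/1234
  pi_W = 271/1234
  pi_U = 191/1234

Verification (pi * P):
  169/617*1/10 + 169/1234*2/5 + 265/1234*2/5 + 271/1234*1/5 + 191/1234*2/5 = 169/617 = pi_X  (ok)
  169/617*1/10 + 169/1234*1/10 + 265/1234*1/5 + 271/1234*1/10 + 191/1234*1/5 = 169/1234 = pi_Y  (ok)
  169/617*1/5 + 169/1234*1/10 + 265/1234*1/5 + 271/1234*2/5 + 191/1234*1/10 = 265/1234 = pi_Z  (ok)
  169/617*3/10 + 169/1234*3/10 + 265/1234*1/10 + 271/1234*1/5 + 191/1234*1/5 = 271/1234 = pi_W  (ok)
  169/617*3/10 + 169/1234*1/10 + 265/1234*1/10 + 271/1234*1/10 + 191/1234*1/10 = 191/1234 = pi_U  (ok)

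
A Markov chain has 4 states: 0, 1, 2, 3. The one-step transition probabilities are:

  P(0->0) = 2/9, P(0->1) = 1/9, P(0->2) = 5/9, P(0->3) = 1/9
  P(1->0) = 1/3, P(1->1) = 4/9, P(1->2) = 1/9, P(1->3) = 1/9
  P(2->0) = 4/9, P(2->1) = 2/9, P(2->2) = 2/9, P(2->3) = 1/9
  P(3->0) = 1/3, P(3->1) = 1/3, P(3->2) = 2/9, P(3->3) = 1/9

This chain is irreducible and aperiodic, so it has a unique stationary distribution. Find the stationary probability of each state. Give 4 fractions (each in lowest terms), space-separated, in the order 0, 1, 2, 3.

The stationary distribution satisfies pi = pi * P, i.e.:
  pi_0 = 2/9*pi_0 + 1/3*pi_1 + 4/9*pi_2 + 1/3*pi_3
  pi_1 = 1/9*pi_0 + 4/9*pi_1 + 2/9*pi_2 + 1/3*pi_3
  pi_2 = 5/9*pi_0 + 1/9*pi_1 + 2/9*pi_2 + 2/9*pi_3
  pi_3 = 1/9*pi_0 + 1/9*pi_1 + 1/9*pi_2 + 1/9*pi_3
with normalization: pi_0 + pi_1 + pi_2 + pi_3 = 1.

Using the first 3 balance equations plus normalization, the linear system A*pi = b is:
  [-7/9, 1/3, 4/9, 1/3] . pi = 0
  [1/9, -5/9, 2/9, 1/3] . pi = 0
  [5/9, 1/9, -7/9, 2/9] . pi = 0
  [1, 1, 1, 1] . pi = 1

Solving yields:
  pi_0 = 113/342
  pi_1 = 29/114
  pi_2 = 52/171
  pi_3 = 1/9

Verification (pi * P):
  113/342*2/9 + 29/114*1/3 + 52/171*4/9 + 1/9*1/3 = 113/342 = pi_0  (ok)
  113/342*1/9 + 29/114*4/9 + 52/171*2/9 + 1/9*1/3 = 29/114 = pi_1  (ok)
  113/342*5/9 + 29/114*1/9 + 52/171*2/9 + 1/9*2/9 = 52/171 = pi_2  (ok)
  113/342*1/9 + 29/114*1/9 + 52/171*1/9 + 1/9*1/9 = 1/9 = pi_3  (ok)

Answer: 113/342 29/114 52/171 1/9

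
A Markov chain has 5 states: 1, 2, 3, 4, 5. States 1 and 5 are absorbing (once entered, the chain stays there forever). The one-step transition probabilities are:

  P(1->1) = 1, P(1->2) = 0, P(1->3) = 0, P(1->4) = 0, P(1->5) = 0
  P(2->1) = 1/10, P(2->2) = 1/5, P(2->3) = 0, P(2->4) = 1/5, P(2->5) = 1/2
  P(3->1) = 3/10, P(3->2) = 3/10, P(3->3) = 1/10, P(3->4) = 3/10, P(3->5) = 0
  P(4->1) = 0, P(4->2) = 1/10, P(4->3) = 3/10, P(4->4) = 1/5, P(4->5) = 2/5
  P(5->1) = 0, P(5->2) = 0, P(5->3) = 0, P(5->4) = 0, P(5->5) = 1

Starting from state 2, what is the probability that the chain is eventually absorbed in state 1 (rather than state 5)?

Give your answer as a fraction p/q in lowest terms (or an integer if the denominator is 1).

Answer: 9/52

Derivation:
Let a_i = P(absorbed in 1 | start in state i).
Boundary conditions: a_1 = 1, a_5 = 0.
For each transient state i, a_i = sum_j P(i->j) * a_j:
  a_2 = 1/10*a_1 + 1/5*a_2 + 0*a_3 + 1/5*a_4 + 1/2*a_5
  a_3 = 3/10*a_1 + 3/10*a_2 + 1/10*a_3 + 3/10*a_4 + 0*a_5
  a_4 = 0*a_1 + 1/10*a_2 + 3/10*a_3 + 1/5*a_4 + 2/5*a_5

Substituting a_1 = 1 and a_5 = 0, rearrange to (I - Q) a = r where r[i] = P(i -> 1):
  [4/5, 0, -1/5] . (a_2, a_3, a_4) = 1/10
  [-3/10, 9/10, -3/10] . (a_2, a_3, a_4) = 3/10
  [-1/10, -3/10, 4/5] . (a_2, a_3, a_4) = 0

Solving yields:
  a_2 = 9/52
  a_3 = 71/156
  a_4 = 5/26

Starting state is 2, so the absorption probability is a_2 = 9/52.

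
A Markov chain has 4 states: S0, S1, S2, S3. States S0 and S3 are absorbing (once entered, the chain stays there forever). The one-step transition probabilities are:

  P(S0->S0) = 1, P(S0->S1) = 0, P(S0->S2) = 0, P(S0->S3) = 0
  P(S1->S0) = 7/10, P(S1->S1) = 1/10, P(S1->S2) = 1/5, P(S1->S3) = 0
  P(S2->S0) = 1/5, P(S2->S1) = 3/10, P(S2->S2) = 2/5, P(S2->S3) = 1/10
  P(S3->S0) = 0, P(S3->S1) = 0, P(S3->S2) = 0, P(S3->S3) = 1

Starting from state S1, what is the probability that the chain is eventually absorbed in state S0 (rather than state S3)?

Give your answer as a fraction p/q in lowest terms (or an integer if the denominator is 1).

Answer: 23/24

Derivation:
Let a_i = P(absorbed in S0 | start in state i).
Boundary conditions: a_S0 = 1, a_S3 = 0.
For each transient state i, a_i = sum_j P(i->j) * a_j:
  a_S1 = 7/10*a_S0 + 1/10*a_S1 + 1/5*a_S2 + 0*a_S3
  a_S2 = 1/5*a_S0 + 3/10*a_S1 + 2/5*a_S2 + 1/10*a_S3

Substituting a_S0 = 1 and a_S3 = 0, rearrange to (I - Q) a = r where r[i] = P(i -> S0):
  [9/10, -1/5] . (a_S1, a_S2) = 7/10
  [-3/10, 3/5] . (a_S1, a_S2) = 1/5

Solving yields:
  a_S1 = 23/24
  a_S2 = 13/16

Starting state is S1, so the absorption probability is a_S1 = 23/24.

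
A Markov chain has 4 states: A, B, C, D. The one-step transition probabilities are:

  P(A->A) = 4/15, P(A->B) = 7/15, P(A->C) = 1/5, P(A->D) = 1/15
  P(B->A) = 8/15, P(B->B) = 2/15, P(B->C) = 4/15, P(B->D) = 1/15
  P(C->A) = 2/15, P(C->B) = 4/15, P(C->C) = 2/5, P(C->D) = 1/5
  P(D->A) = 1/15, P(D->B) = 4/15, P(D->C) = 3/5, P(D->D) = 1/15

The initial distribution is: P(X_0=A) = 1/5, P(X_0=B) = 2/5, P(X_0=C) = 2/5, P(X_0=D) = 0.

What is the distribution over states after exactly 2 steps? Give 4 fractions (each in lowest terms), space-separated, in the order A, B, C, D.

Answer: 101/375 334/1125 367/1125 121/1125

Derivation:
Propagating the distribution step by step (d_{t+1} = d_t * P):
d_0 = (A=1/5, B=2/5, C=2/5, D=0)
  d_1[A] = 1/5*4/15 + 2/5*8/15 + 2/5*2/15 + 0*1/15 = 8/25
  d_1[B] = 1/5*7/15 + 2/5*2/15 + 2/5*4/15 + 0*4/15 = 19/75
  d_1[C] = 1/5*1/5 + 2/5*4/15 + 2/5*2/5 + 0*3/5 = 23/75
  d_1[D] = 1/5*1/15 + 2/5*1/15 + 2/5*1/5 + 0*1/15 = 3/25
d_1 = (A=8/25, B=19/75, C=23/75, D=3/25)
  d_2[A] = 8/25*4/15 + 19/75*8/15 + 23/75*2/15 + 3/25*1/15 = 101/375
  d_2[B] = 8/25*7/15 + 19/75*2/15 + 23/75*4/15 + 3/25*4/15 = 334/1125
  d_2[C] = 8/25*1/5 + 19/75*4/15 + 23/75*2/5 + 3/25*3/5 = 367/1125
  d_2[D] = 8/25*1/15 + 19/75*1/15 + 23/75*1/5 + 3/25*1/15 = 121/1125
d_2 = (A=101/375, B=334/1125, C=367/1125, D=121/1125)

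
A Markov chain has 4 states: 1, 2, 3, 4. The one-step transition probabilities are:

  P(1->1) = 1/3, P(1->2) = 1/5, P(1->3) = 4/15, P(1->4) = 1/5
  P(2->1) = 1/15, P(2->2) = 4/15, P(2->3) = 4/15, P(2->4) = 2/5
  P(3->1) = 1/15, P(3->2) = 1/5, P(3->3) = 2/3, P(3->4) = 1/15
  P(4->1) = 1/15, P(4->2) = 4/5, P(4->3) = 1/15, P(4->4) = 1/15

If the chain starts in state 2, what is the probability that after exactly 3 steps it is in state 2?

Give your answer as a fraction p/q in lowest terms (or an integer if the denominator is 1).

Computing P^3 by repeated multiplication:
P^1 =
  1: [1/3, 1/5, 4/15, 1/5]
  2: [1/15, 4/15, 4/15, 2/5]
  3: [1/15, 1/5, 2/3, 1/15]
  4: [1/15, 4/5, 1/15, 1/15]
P^2 =
  1: [7/45, 1/3, 1/3, 8/45]
  2: [19/225, 103/225, 22/75, 37/225]
  3: [19/225, 19/75, 13/25, 32/225]
  4: [19/225, 22/75, 7/25, 77/225]
P^3 =
  1: [73/675, 74/225, 82/225, 134/675]
  2: [301/3375, 1111/3375, 79/225, 778/3375]
  3: [301/3375, 68/225, 502/1125, 548/3375]
  4: [301/3375, 478/1125, 349/1125, 593/3375]

(P^3)[2 -> 2] = 1111/3375

Answer: 1111/3375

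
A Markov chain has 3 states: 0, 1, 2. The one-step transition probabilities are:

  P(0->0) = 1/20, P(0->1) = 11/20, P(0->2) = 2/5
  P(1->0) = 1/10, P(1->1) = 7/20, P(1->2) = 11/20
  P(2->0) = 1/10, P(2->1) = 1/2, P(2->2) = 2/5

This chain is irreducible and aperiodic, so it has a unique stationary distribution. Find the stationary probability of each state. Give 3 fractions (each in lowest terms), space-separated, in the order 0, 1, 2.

Answer: 2/21 212/483 75/161

Derivation:
The stationary distribution satisfies pi = pi * P, i.e.:
  pi_0 = 1/20*pi_0 + 1/10*pi_1 + 1/10*pi_2
  pi_1 = 11/20*pi_0 + 7/20*pi_1 + 1/2*pi_2
  pi_2 = 2/5*pi_0 + 11/20*pi_1 + 2/5*pi_2
with normalization: pi_0 + pi_1 + pi_2 = 1.

Using the first 2 balance equations plus normalization, the linear system A*pi = b is:
  [-19/20, 1/10, 1/10] . pi = 0
  [11/20, -13/20, 1/2] . pi = 0
  [1, 1, 1] . pi = 1

Solving yields:
  pi_0 = 2/21
  pi_1 = 212/483
  pi_2 = 75/161

Verification (pi * P):
  2/21*1/20 + 212/483*1/10 + 75/161*1/10 = 2/21 = pi_0  (ok)
  2/21*11/20 + 212/483*7/20 + 75/161*1/2 = 212/483 = pi_1  (ok)
  2/21*2/5 + 212/483*11/20 + 75/161*2/5 = 75/161 = pi_2  (ok)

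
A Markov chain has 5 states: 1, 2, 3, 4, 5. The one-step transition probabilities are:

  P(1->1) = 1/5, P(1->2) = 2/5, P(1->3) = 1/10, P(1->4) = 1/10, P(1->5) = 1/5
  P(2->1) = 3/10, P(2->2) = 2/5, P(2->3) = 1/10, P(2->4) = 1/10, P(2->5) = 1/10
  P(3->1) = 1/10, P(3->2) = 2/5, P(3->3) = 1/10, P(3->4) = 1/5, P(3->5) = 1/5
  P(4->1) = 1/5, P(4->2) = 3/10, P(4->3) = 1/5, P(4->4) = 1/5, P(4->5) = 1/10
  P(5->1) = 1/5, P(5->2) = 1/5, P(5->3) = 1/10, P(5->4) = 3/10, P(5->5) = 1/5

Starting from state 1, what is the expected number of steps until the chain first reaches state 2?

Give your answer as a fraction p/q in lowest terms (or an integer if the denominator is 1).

Answer: 2275/789

Derivation:
Let h_i = expected steps to first reach 2 from state i.
Boundary: h_2 = 0.
First-step equations for the other states:
  h_1 = 1 + 1/5*h_1 + 2/5*h_2 + 1/10*h_3 + 1/10*h_4 + 1/5*h_5
  h_3 = 1 + 1/10*h_1 + 2/5*h_2 + 1/10*h_3 + 1/5*h_4 + 1/5*h_5
  h_4 = 1 + 1/5*h_1 + 3/10*h_2 + 1/5*h_3 + 1/5*h_4 + 1/10*h_5
  h_5 = 1 + 1/5*h_1 + 1/5*h_2 + 1/10*h_3 + 3/10*h_4 + 1/5*h_5

Substituting h_2 = 0 and rearranging gives the linear system (I - Q) h = 1:
  [4/5, -1/10, -1/10, -1/5] . (h_1, h_3, h_4, h_5) = 1
  [-1/10, 9/10, -1/5, -1/5] . (h_1, h_3, h_4, h_5) = 1
  [-1/5, -1/5, 4/5, -1/10] . (h_1, h_3, h_4, h_5) = 1
  [-1/5, -1/10, -3/10, 4/5] . (h_1, h_3, h_4, h_5) = 1

Solving yields:
  h_1 = 2275/789
  h_3 = 765/263
  h_4 = 825/263
  h_5 = 2770/789

Starting state is 1, so the expected hitting time is h_1 = 2275/789.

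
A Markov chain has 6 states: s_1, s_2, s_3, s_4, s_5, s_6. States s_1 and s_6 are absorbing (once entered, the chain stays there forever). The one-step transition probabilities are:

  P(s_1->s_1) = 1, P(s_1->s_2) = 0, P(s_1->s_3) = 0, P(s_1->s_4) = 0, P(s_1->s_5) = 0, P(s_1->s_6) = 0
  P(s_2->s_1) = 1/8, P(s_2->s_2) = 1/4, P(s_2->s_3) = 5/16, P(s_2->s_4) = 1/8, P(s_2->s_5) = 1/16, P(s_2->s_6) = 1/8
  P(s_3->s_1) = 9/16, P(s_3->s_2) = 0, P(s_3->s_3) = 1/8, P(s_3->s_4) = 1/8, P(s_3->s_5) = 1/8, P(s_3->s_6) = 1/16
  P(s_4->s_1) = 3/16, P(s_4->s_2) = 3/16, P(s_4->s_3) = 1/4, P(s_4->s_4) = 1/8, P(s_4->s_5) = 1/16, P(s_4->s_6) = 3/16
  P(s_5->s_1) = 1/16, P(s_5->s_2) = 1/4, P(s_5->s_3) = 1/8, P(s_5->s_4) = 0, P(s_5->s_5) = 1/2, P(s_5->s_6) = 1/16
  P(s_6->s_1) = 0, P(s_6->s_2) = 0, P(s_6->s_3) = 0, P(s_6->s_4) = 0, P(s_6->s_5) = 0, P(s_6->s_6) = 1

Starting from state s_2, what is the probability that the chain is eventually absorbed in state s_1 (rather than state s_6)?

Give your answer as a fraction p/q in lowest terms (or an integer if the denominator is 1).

Answer: 5037/7450

Derivation:
Let a_i = P(absorbed in s_1 | start in state i).
Boundary conditions: a_s_1 = 1, a_s_6 = 0.
For each transient state i, a_i = sum_j P(i->j) * a_j:
  a_s_2 = 1/8*a_s_1 + 1/4*a_s_2 + 5/16*a_s_3 + 1/8*a_s_4 + 1/16*a_s_5 + 1/8*a_s_6
  a_s_3 = 9/16*a_s_1 + 0*a_s_2 + 1/8*a_s_3 + 1/8*a_s_4 + 1/8*a_s_5 + 1/16*a_s_6
  a_s_4 = 3/16*a_s_1 + 3/16*a_s_2 + 1/4*a_s_3 + 1/8*a_s_4 + 1/16*a_s_5 + 3/16*a_s_6
  a_s_5 = 1/16*a_s_1 + 1/4*a_s_2 + 1/8*a_s_3 + 0*a_s_4 + 1/2*a_s_5 + 1/16*a_s_6

Substituting a_s_1 = 1 and a_s_6 = 0, rearrange to (I - Q) a = r where r[i] = P(i -> s_1):
  [3/4, -5/16, -1/8, -1/16] . (a_s_2, a_s_3, a_s_4, a_s_5) = 1/8
  [0, 7/8, -1/8, -1/8] . (a_s_2, a_s_3, a_s_4, a_s_5) = 9/16
  [-3/16, -1/4, 7/8, -1/16] . (a_s_2, a_s_3, a_s_4, a_s_5) = 3/16
  [-1/4, -1/8, 0, 1/2] . (a_s_2, a_s_3, a_s_4, a_s_5) = 1/16

Solving yields:
  a_s_2 = 5037/7450
  a_s_3 = 6189/7450
  a_s_4 = 4801/7450
  a_s_5 = 4997/7450

Starting state is s_2, so the absorption probability is a_s_2 = 5037/7450.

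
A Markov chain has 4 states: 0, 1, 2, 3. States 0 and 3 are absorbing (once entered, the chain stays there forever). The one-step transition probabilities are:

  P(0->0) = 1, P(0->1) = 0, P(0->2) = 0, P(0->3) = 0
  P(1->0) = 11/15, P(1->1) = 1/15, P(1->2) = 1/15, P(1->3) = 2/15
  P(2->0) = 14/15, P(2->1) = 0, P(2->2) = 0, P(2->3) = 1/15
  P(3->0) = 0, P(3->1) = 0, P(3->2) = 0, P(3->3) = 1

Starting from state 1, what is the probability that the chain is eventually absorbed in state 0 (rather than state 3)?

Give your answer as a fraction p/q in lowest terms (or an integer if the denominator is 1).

Answer: 179/210

Derivation:
Let a_i = P(absorbed in 0 | start in state i).
Boundary conditions: a_0 = 1, a_3 = 0.
For each transient state i, a_i = sum_j P(i->j) * a_j:
  a_1 = 11/15*a_0 + 1/15*a_1 + 1/15*a_2 + 2/15*a_3
  a_2 = 14/15*a_0 + 0*a_1 + 0*a_2 + 1/15*a_3

Substituting a_0 = 1 and a_3 = 0, rearrange to (I - Q) a = r where r[i] = P(i -> 0):
  [14/15, -1/15] . (a_1, a_2) = 11/15
  [0, 1] . (a_1, a_2) = 14/15

Solving yields:
  a_1 = 179/210
  a_2 = 14/15

Starting state is 1, so the absorption probability is a_1 = 179/210.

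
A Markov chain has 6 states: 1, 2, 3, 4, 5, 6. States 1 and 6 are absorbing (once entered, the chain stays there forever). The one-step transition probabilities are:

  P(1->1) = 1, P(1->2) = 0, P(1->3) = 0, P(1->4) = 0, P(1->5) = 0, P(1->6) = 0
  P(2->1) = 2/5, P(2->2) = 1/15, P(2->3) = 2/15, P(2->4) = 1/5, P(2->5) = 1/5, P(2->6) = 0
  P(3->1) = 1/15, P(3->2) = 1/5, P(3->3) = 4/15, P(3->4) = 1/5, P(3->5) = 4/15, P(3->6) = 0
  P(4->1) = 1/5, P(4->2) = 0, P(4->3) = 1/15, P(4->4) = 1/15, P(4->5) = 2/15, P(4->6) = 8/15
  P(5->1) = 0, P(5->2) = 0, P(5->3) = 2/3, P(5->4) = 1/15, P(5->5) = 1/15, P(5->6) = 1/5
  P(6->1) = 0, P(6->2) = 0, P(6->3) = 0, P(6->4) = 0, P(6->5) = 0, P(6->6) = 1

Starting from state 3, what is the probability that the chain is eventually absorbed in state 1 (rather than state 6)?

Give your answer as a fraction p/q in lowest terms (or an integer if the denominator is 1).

Answer: 8545/17813

Derivation:
Let a_i = P(absorbed in 1 | start in state i).
Boundary conditions: a_1 = 1, a_6 = 0.
For each transient state i, a_i = sum_j P(i->j) * a_j:
  a_2 = 2/5*a_1 + 1/15*a_2 + 2/15*a_3 + 1/5*a_4 + 1/5*a_5 + 0*a_6
  a_3 = 1/15*a_1 + 1/5*a_2 + 4/15*a_3 + 1/5*a_4 + 4/15*a_5 + 0*a_6
  a_4 = 1/5*a_1 + 0*a_2 + 1/15*a_3 + 1/15*a_4 + 2/15*a_5 + 8/15*a_6
  a_5 = 0*a_1 + 0*a_2 + 2/3*a_3 + 1/15*a_4 + 1/15*a_5 + 1/5*a_6

Substituting a_1 = 1 and a_6 = 0, rearrange to (I - Q) a = r where r[i] = P(i -> 1):
  [14/15, -2/15, -1/5, -1/5] . (a_2, a_3, a_4, a_5) = 2/5
  [-1/5, 11/15, -1/5, -4/15] . (a_2, a_3, a_4, a_5) = 1/15
  [0, -1/15, 14/15, -2/15] . (a_2, a_3, a_4, a_5) = 1/5
  [0, -2/3, -1/15, 14/15] . (a_2, a_3, a_4, a_5) = 0

Solving yields:
  a_2 = 11392/17813
  a_3 = 8545/17813
  a_4 = 5354/17813
  a_5 = 138/379

Starting state is 3, so the absorption probability is a_3 = 8545/17813.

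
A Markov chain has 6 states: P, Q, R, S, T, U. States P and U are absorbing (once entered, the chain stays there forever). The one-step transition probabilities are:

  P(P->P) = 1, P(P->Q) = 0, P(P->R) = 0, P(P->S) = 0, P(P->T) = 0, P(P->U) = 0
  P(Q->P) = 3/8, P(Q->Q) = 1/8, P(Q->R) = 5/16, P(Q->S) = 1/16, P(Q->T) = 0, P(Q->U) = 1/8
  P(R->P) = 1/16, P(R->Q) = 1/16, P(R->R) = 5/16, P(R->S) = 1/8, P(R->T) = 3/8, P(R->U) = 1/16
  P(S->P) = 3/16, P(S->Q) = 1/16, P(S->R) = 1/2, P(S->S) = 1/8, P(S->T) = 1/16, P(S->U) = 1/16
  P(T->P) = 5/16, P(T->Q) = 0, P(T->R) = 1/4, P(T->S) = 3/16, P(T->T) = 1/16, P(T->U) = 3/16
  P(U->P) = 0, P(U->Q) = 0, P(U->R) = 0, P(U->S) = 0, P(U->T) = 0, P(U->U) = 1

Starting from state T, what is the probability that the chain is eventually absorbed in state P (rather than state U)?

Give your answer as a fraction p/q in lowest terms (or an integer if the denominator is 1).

Let a_i = P(absorbed in P | start in state i).
Boundary conditions: a_P = 1, a_U = 0.
For each transient state i, a_i = sum_j P(i->j) * a_j:
  a_Q = 3/8*a_P + 1/8*a_Q + 5/16*a_R + 1/16*a_S + 0*a_T + 1/8*a_U
  a_R = 1/16*a_P + 1/16*a_Q + 5/16*a_R + 1/8*a_S + 3/8*a_T + 1/16*a_U
  a_S = 3/16*a_P + 1/16*a_Q + 1/2*a_R + 1/8*a_S + 1/16*a_T + 1/16*a_U
  a_T = 5/16*a_P + 0*a_Q + 1/4*a_R + 3/16*a_S + 1/16*a_T + 3/16*a_U

Substituting a_P = 1 and a_U = 0, rearrange to (I - Q) a = r where r[i] = P(i -> P):
  [7/8, -5/16, -1/16, 0] . (a_Q, a_R, a_S, a_T) = 3/8
  [-1/16, 11/16, -1/8, -3/8] . (a_Q, a_R, a_S, a_T) = 1/16
  [-1/16, -1/2, 7/8, -1/16] . (a_Q, a_R, a_S, a_T) = 3/16
  [0, -1/4, -3/16, 15/16] . (a_Q, a_R, a_S, a_T) = 5/16

Solving yields:
  a_Q = 14041/20146
  a_R = 12469/20146
  a_S = 13353/20146
  a_T = 12711/20146

Starting state is T, so the absorption probability is a_T = 12711/20146.

Answer: 12711/20146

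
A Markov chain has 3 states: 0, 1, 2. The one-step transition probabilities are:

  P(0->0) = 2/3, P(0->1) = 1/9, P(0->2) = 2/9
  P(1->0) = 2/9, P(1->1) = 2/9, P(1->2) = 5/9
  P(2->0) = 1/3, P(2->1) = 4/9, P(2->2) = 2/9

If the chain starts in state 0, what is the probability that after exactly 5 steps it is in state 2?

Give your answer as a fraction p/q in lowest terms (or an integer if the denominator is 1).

Answer: 5893/19683

Derivation:
Computing P^5 by repeated multiplication:
P^1 =
  0: [2/3, 1/9, 2/9]
  1: [2/9, 2/9, 5/9]
  2: [1/3, 4/9, 2/9]
P^2 =
  0: [44/81, 16/81, 7/27]
  1: [31/81, 26/81, 8/27]
  2: [32/81, 19/81, 10/27]
P^3 =
  0: [359/729, 160/729, 70/243]
  1: [310/729, 179/729, 80/243]
  2: [320/729, 190/729, 73/243]
P^4 =
  0: [3104/6561, 1519/6561, 646/2187]
  1: [2938/6561, 1628/6561, 665/2187]
  2: [2957/6561, 1576/6561, 676/2187]
P^5 =
  0: [27476/59049, 13894/59049, 5893/19683]
  1: [26869/59049, 14174/59049, 6002/19683]
  2: [26978/59049, 14221/59049, 5950/19683]

(P^5)[0 -> 2] = 5893/19683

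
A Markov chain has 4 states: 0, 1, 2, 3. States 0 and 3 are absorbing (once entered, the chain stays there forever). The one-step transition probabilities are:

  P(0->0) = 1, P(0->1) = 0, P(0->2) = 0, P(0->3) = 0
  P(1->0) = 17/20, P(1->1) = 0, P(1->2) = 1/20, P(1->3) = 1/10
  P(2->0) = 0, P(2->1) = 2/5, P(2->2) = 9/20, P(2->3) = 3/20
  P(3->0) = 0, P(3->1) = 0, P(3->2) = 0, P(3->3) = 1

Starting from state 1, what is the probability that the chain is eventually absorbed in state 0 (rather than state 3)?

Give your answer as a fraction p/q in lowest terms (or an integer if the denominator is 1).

Let a_i = P(absorbed in 0 | start in state i).
Boundary conditions: a_0 = 1, a_3 = 0.
For each transient state i, a_i = sum_j P(i->j) * a_j:
  a_1 = 17/20*a_0 + 0*a_1 + 1/20*a_2 + 1/10*a_3
  a_2 = 0*a_0 + 2/5*a_1 + 9/20*a_2 + 3/20*a_3

Substituting a_0 = 1 and a_3 = 0, rearrange to (I - Q) a = r where r[i] = P(i -> 0):
  [1, -1/20] . (a_1, a_2) = 17/20
  [-2/5, 11/20] . (a_1, a_2) = 0

Solving yields:
  a_1 = 187/212
  a_2 = 34/53

Starting state is 1, so the absorption probability is a_1 = 187/212.

Answer: 187/212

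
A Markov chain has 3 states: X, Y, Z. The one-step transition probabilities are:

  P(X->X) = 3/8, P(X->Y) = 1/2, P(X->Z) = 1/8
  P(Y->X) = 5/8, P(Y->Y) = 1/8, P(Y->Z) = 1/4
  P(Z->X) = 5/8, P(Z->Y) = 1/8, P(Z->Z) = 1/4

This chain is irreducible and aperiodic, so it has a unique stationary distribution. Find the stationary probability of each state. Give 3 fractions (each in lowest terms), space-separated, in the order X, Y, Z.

The stationary distribution satisfies pi = pi * P, i.e.:
  pi_X = 3/8*pi_X + 5/8*pi_Y + 5/8*pi_Z
  pi_Y = 1/2*pi_X + 1/8*pi_Y + 1/8*pi_Z
  pi_Z = 1/8*pi_X + 1/4*pi_Y + 1/4*pi_Z
with normalization: pi_X + pi_Y + pi_Z = 1.

Using the first 2 balance equations plus normalization, the linear system A*pi = b is:
  [-5/8, 5/8, 5/8] . pi = 0
  [1/2, -7/8, 1/8] . pi = 0
  [1, 1, 1] . pi = 1

Solving yields:
  pi_X = 1/2
  pi_Y = 5/16
  pi_Z = 3/16

Verification (pi * P):
  1/2*3/8 + 5/16*5/8 + 3/16*5/8 = 1/2 = pi_X  (ok)
  1/2*1/2 + 5/16*1/8 + 3/16*1/8 = 5/16 = pi_Y  (ok)
  1/2*1/8 + 5/16*1/4 + 3/16*1/4 = 3/16 = pi_Z  (ok)

Answer: 1/2 5/16 3/16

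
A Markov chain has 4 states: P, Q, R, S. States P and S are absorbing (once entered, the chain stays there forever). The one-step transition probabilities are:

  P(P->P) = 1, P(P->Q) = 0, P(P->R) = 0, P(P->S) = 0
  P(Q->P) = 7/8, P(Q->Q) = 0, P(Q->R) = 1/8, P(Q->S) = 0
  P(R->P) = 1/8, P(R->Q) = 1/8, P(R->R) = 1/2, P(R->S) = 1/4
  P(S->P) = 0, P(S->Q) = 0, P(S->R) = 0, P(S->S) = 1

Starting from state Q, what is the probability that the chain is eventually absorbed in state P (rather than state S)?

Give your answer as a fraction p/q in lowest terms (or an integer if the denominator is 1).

Let a_i = P(absorbed in P | start in state i).
Boundary conditions: a_P = 1, a_S = 0.
For each transient state i, a_i = sum_j P(i->j) * a_j:
  a_Q = 7/8*a_P + 0*a_Q + 1/8*a_R + 0*a_S
  a_R = 1/8*a_P + 1/8*a_Q + 1/2*a_R + 1/4*a_S

Substituting a_P = 1 and a_S = 0, rearrange to (I - Q) a = r where r[i] = P(i -> P):
  [1, -1/8] . (a_Q, a_R) = 7/8
  [-1/8, 1/2] . (a_Q, a_R) = 1/8

Solving yields:
  a_Q = 29/31
  a_R = 15/31

Starting state is Q, so the absorption probability is a_Q = 29/31.

Answer: 29/31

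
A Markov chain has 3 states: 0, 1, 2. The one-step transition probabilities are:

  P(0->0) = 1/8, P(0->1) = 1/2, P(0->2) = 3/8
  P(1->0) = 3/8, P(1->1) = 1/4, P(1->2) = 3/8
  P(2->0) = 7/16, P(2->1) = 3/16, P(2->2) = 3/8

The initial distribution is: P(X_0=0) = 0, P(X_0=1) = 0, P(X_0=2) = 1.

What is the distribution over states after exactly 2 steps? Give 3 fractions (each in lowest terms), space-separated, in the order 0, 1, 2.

Propagating the distribution step by step (d_{t+1} = d_t * P):
d_0 = (0=0, 1=0, 2=1)
  d_1[0] = 0*1/8 + 0*3/8 + 1*7/16 = 7/16
  d_1[1] = 0*1/2 + 0*1/4 + 1*3/16 = 3/16
  d_1[2] = 0*3/8 + 0*3/8 + 1*3/8 = 3/8
d_1 = (0=7/16, 1=3/16, 2=3/8)
  d_2[0] = 7/16*1/8 + 3/16*3/8 + 3/8*7/16 = 37/128
  d_2[1] = 7/16*1/2 + 3/16*1/4 + 3/8*3/16 = 43/128
  d_2[2] = 7/16*3/8 + 3/16*3/8 + 3/8*3/8 = 3/8
d_2 = (0=37/128, 1=43/128, 2=3/8)

Answer: 37/128 43/128 3/8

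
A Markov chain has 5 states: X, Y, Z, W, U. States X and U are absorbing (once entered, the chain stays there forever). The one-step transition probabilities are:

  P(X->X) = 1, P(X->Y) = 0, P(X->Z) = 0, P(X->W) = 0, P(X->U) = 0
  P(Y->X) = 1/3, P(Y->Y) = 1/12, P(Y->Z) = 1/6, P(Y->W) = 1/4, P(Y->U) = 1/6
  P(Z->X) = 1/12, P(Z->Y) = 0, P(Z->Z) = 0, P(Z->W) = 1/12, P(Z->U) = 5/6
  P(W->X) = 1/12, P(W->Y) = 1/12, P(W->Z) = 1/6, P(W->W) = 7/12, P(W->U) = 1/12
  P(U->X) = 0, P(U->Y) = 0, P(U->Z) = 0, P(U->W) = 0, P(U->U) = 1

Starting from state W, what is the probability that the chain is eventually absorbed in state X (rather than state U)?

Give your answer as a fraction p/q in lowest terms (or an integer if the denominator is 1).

Let a_i = P(absorbed in X | start in state i).
Boundary conditions: a_X = 1, a_U = 0.
For each transient state i, a_i = sum_j P(i->j) * a_j:
  a_Y = 1/3*a_X + 1/12*a_Y + 1/6*a_Z + 1/4*a_W + 1/6*a_U
  a_Z = 1/12*a_X + 0*a_Y + 0*a_Z + 1/12*a_W + 5/6*a_U
  a_W = 1/12*a_X + 1/12*a_Y + 1/6*a_Z + 7/12*a_W + 1/12*a_U

Substituting a_X = 1 and a_U = 0, rearrange to (I - Q) a = r where r[i] = P(i -> X):
  [11/12, -1/6, -1/4] . (a_Y, a_Z, a_W) = 1/3
  [0, 1, -1/12] . (a_Y, a_Z, a_W) = 1/12
  [-1/12, -1/6, 5/12] . (a_Y, a_Z, a_W) = 1/12

Solving yields:
  a_Y = 143/300
  a_Z = 67/600
  a_W = 17/50

Starting state is W, so the absorption probability is a_W = 17/50.

Answer: 17/50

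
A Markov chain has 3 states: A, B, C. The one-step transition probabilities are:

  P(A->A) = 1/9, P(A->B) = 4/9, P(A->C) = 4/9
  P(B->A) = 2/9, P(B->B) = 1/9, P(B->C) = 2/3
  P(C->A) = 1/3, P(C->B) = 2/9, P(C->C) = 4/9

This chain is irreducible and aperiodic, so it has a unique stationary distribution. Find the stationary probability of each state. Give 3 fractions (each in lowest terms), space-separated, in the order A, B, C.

The stationary distribution satisfies pi = pi * P, i.e.:
  pi_A = 1/9*pi_A + 2/9*pi_B + 1/3*pi_C
  pi_B = 4/9*pi_A + 1/9*pi_B + 2/9*pi_C
  pi_C = 4/9*pi_A + 2/3*pi_B + 4/9*pi_C
with normalization: pi_A + pi_B + pi_C = 1.

Using the first 2 balance equations plus normalization, the linear system A*pi = b is:
  [-8/9, 2/9, 1/3] . pi = 0
  [4/9, -8/9, 2/9] . pi = 0
  [1, 1, 1] . pi = 1

Solving yields:
  pi_A = 1/4
  pi_B = 1/4
  pi_C = 1/2

Verification (pi * P):
  1/4*1/9 + 1/4*2/9 + 1/2*1/3 = 1/4 = pi_A  (ok)
  1/4*4/9 + 1/4*1/9 + 1/2*2/9 = 1/4 = pi_B  (ok)
  1/4*4/9 + 1/4*2/3 + 1/2*4/9 = 1/2 = pi_C  (ok)

Answer: 1/4 1/4 1/2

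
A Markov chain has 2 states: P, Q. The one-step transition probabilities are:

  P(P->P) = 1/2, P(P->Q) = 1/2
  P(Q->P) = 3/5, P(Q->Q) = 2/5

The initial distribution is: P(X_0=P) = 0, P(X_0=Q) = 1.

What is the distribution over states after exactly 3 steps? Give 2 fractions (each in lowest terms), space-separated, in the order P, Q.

Propagating the distribution step by step (d_{t+1} = d_t * P):
d_0 = (P=0, Q=1)
  d_1[P] = 0*1/2 + 1*3/5 = 3/5
  d_1[Q] = 0*1/2 + 1*2/5 = 2/5
d_1 = (P=3/5, Q=2/5)
  d_2[P] = 3/5*1/2 + 2/5*3/5 = 27/50
  d_2[Q] = 3/5*1/2 + 2/5*2/5 = 23/50
d_2 = (P=27/50, Q=23/50)
  d_3[P] = 27/50*1/2 + 23/50*3/5 = 273/500
  d_3[Q] = 27/50*1/2 + 23/50*2/5 = 227/500
d_3 = (P=273/500, Q=227/500)

Answer: 273/500 227/500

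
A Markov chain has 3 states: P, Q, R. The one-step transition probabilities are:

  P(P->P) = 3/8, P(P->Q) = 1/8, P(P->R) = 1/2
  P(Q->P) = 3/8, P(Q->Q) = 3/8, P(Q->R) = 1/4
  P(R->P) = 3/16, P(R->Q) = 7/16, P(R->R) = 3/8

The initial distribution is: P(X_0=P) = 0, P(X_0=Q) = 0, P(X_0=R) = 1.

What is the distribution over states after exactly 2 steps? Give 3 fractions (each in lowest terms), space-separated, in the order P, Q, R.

Propagating the distribution step by step (d_{t+1} = d_t * P):
d_0 = (P=0, Q=0, R=1)
  d_1[P] = 0*3/8 + 0*3/8 + 1*3/16 = 3/16
  d_1[Q] = 0*1/8 + 0*3/8 + 1*7/16 = 7/16
  d_1[R] = 0*1/2 + 0*1/4 + 1*3/8 = 3/8
d_1 = (P=3/16, Q=7/16, R=3/8)
  d_2[P] = 3/16*3/8 + 7/16*3/8 + 3/8*3/16 = 39/128
  d_2[Q] = 3/16*1/8 + 7/16*3/8 + 3/8*7/16 = 45/128
  d_2[R] = 3/16*1/2 + 7/16*1/4 + 3/8*3/8 = 11/32
d_2 = (P=39/128, Q=45/128, R=11/32)

Answer: 39/128 45/128 11/32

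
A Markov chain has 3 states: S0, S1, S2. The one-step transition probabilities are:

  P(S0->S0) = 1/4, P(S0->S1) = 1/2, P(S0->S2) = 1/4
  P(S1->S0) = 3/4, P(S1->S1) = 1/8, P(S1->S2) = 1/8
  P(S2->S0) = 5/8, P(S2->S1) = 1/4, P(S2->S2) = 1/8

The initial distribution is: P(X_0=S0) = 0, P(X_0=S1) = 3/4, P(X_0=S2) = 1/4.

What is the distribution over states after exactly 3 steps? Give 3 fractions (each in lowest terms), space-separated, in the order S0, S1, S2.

Propagating the distribution step by step (d_{t+1} = d_t * P):
d_0 = (S0=0, S1=3/4, S2=1/4)
  d_1[S0] = 0*1/4 + 3/4*3/4 + 1/4*5/8 = 23/32
  d_1[S1] = 0*1/2 + 3/4*1/8 + 1/4*1/4 = 5/32
  d_1[S2] = 0*1/4 + 3/4*1/8 + 1/4*1/8 = 1/8
d_1 = (S0=23/32, S1=5/32, S2=1/8)
  d_2[S0] = 23/32*1/4 + 5/32*3/4 + 1/8*5/8 = 3/8
  d_2[S1] = 23/32*1/2 + 5/32*1/8 + 1/8*1/4 = 105/256
  d_2[S2] = 23/32*1/4 + 5/32*1/8 + 1/8*1/8 = 55/256
d_2 = (S0=3/8, S1=105/256, S2=55/256)
  d_3[S0] = 3/8*1/4 + 105/256*3/4 + 55/256*5/8 = 1097/2048
  d_3[S1] = 3/8*1/2 + 105/256*1/8 + 55/256*1/4 = 599/2048
  d_3[S2] = 3/8*1/4 + 105/256*1/8 + 55/256*1/8 = 11/64
d_3 = (S0=1097/2048, S1=599/2048, S2=11/64)

Answer: 1097/2048 599/2048 11/64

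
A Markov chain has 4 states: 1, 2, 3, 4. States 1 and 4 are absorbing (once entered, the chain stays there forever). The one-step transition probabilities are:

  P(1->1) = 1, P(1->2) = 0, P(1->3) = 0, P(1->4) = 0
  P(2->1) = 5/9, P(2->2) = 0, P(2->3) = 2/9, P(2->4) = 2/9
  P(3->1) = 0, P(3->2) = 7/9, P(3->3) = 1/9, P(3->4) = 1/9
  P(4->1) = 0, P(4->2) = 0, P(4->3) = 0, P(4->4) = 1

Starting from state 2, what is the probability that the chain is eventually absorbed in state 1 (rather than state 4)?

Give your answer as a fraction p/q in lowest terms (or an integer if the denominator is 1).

Let a_i = P(absorbed in 1 | start in state i).
Boundary conditions: a_1 = 1, a_4 = 0.
For each transient state i, a_i = sum_j P(i->j) * a_j:
  a_2 = 5/9*a_1 + 0*a_2 + 2/9*a_3 + 2/9*a_4
  a_3 = 0*a_1 + 7/9*a_2 + 1/9*a_3 + 1/9*a_4

Substituting a_1 = 1 and a_4 = 0, rearrange to (I - Q) a = r where r[i] = P(i -> 1):
  [1, -2/9] . (a_2, a_3) = 5/9
  [-7/9, 8/9] . (a_2, a_3) = 0

Solving yields:
  a_2 = 20/29
  a_3 = 35/58

Starting state is 2, so the absorption probability is a_2 = 20/29.

Answer: 20/29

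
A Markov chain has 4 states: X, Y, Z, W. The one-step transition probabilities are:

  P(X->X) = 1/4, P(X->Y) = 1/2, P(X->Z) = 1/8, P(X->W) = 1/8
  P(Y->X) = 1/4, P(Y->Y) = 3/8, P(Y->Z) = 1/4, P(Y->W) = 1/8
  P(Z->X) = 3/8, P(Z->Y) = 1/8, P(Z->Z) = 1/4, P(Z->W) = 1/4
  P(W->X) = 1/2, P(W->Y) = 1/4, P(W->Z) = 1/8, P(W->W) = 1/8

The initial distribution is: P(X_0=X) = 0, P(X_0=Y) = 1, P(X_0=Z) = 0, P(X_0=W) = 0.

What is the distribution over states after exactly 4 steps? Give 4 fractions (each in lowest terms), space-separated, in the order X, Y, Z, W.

Answer: 319/1024 89/256 393/2048 305/2048

Derivation:
Propagating the distribution step by step (d_{t+1} = d_t * P):
d_0 = (X=0, Y=1, Z=0, W=0)
  d_1[X] = 0*1/4 + 1*1/4 + 0*3/8 + 0*1/2 = 1/4
  d_1[Y] = 0*1/2 + 1*3/8 + 0*1/8 + 0*1/4 = 3/8
  d_1[Z] = 0*1/8 + 1*1/4 + 0*1/4 + 0*1/8 = 1/4
  d_1[W] = 0*1/8 + 1*1/8 + 0*1/4 + 0*1/8 = 1/8
d_1 = (X=1/4, Y=3/8, Z=1/4, W=1/8)
  d_2[X] = 1/4*1/4 + 3/8*1/4 + 1/4*3/8 + 1/8*1/2 = 5/16
  d_2[Y] = 1/4*1/2 + 3/8*3/8 + 1/4*1/8 + 1/8*1/4 = 21/64
  d_2[Z] = 1/4*1/8 + 3/8*1/4 + 1/4*1/4 + 1/8*1/8 = 13/64
  d_2[W] = 1/4*1/8 + 3/8*1/8 + 1/4*1/4 + 1/8*1/8 = 5/32
d_2 = (X=5/16, Y=21/64, Z=13/64, W=5/32)
  d_3[X] = 5/16*1/4 + 21/64*1/4 + 13/64*3/8 + 5/32*1/2 = 161/512
  d_3[Y] = 5/16*1/2 + 21/64*3/8 + 13/64*1/8 + 5/32*1/4 = 11/32
  d_3[Z] = 5/16*1/8 + 21/64*1/4 + 13/64*1/4 + 5/32*1/8 = 49/256
  d_3[W] = 5/16*1/8 + 21/64*1/8 + 13/64*1/4 + 5/32*1/8 = 77/512
d_3 = (X=161/512, Y=11/32, Z=49/256, W=77/512)
  d_4[X] = 161/512*1/4 + 11/32*1/4 + 49/256*3/8 + 77/512*1/2 = 319/1024
  d_4[Y] = 161/512*1/2 + 11/32*3/8 + 49/256*1/8 + 77/512*1/4 = 89/256
  d_4[Z] = 161/512*1/8 + 11/32*1/4 + 49/256*1/4 + 77/512*1/8 = 393/2048
  d_4[W] = 161/512*1/8 + 11/32*1/8 + 49/256*1/4 + 77/512*1/8 = 305/2048
d_4 = (X=319/1024, Y=89/256, Z=393/2048, W=305/2048)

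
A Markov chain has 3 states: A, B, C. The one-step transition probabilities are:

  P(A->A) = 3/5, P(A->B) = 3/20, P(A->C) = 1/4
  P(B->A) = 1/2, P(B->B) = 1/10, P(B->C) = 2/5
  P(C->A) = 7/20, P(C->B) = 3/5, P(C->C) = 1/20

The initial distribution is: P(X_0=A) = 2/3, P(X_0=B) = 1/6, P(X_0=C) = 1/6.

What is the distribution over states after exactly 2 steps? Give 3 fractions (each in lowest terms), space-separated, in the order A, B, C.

Propagating the distribution step by step (d_{t+1} = d_t * P):
d_0 = (A=2/3, B=1/6, C=1/6)
  d_1[A] = 2/3*3/5 + 1/6*1/2 + 1/6*7/20 = 13/24
  d_1[B] = 2/3*3/20 + 1/6*1/10 + 1/6*3/5 = 13/60
  d_1[C] = 2/3*1/4 + 1/6*2/5 + 1/6*1/20 = 29/120
d_1 = (A=13/24, B=13/60, C=29/120)
  d_2[A] = 13/24*3/5 + 13/60*1/2 + 29/120*7/20 = 1243/2400
  d_2[B] = 13/24*3/20 + 13/60*1/10 + 29/120*3/5 = 119/480
  d_2[C] = 13/24*1/4 + 13/60*2/5 + 29/120*1/20 = 281/1200
d_2 = (A=1243/2400, B=119/480, C=281/1200)

Answer: 1243/2400 119/480 281/1200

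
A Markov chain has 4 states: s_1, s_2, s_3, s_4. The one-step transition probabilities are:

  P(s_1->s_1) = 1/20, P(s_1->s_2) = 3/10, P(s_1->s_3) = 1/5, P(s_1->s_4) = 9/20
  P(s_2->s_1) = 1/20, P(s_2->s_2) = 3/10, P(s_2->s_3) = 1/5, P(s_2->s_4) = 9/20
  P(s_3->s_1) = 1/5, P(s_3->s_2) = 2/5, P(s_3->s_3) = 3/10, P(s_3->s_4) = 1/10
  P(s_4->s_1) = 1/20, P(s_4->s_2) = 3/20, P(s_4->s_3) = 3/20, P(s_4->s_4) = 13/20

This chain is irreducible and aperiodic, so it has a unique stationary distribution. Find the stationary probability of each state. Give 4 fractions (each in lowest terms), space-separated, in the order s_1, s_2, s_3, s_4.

The stationary distribution satisfies pi = pi * P, i.e.:
  pi_s_1 = 1/20*pi_s_1 + 1/20*pi_s_2 + 1/5*pi_s_3 + 1/20*pi_s_4
  pi_s_2 = 3/10*pi_s_1 + 3/10*pi_s_2 + 2/5*pi_s_3 + 3/20*pi_s_4
  pi_s_3 = 1/5*pi_s_1 + 1/5*pi_s_2 + 3/10*pi_s_3 + 3/20*pi_s_4
  pi_s_4 = 9/20*pi_s_1 + 9/20*pi_s_2 + 1/10*pi_s_3 + 13/20*pi_s_4
with normalization: pi_s_1 + pi_s_2 + pi_s_3 + pi_s_4 = 1.

Using the first 3 balance equations plus normalization, the linear system A*pi = b is:
  [-19/20, 1/20, 1/5, 1/20] . pi = 0
  [3/10, -7/10, 2/5, 3/20] . pi = 0
  [1/5, 1/5, -7/10, 3/20] . pi = 0
  [1, 1, 1, 1] . pi = 1

Solving yields:
  pi_s_1 = 223/2810
  pi_s_2 = 697/2810
  pi_s_3 = 55/281
  pi_s_4 = 134/281

Verification (pi * P):
  223/2810*1/20 + 697/2810*1/20 + 55/281*1/5 + 134/281*1/20 = 223/2810 = pi_s_1  (ok)
  223/2810*3/10 + 697/2810*3/10 + 55/281*2/5 + 134/281*3/20 = 697/2810 = pi_s_2  (ok)
  223/2810*1/5 + 697/2810*1/5 + 55/281*3/10 + 134/281*3/20 = 55/281 = pi_s_3  (ok)
  223/2810*9/20 + 697/2810*9/20 + 55/281*1/10 + 134/281*13/20 = 134/281 = pi_s_4  (ok)

Answer: 223/2810 697/2810 55/281 134/281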